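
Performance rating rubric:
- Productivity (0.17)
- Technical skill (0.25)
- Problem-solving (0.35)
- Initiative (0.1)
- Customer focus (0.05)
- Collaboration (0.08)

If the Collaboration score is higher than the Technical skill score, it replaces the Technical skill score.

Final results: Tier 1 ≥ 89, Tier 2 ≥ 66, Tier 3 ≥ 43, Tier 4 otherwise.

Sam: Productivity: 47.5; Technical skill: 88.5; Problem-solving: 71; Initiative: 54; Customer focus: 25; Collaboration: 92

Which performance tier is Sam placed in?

Tier 2

Collaboration (92) > Technical skill (88.5), so Technical skill counts as 92.
Weighted total:
  Productivity 47.5 × 0.17 = 8.075
  Technical skill 92 × 0.25 = 23
  Problem-solving 71 × 0.35 = 24.85
  Initiative 54 × 0.1 = 5.4
  Customer focus 25 × 0.05 = 1.25
  Collaboration 92 × 0.08 = 7.36
Sum = 69.935
69.935 is ≥ 66 and < 89 → Tier 2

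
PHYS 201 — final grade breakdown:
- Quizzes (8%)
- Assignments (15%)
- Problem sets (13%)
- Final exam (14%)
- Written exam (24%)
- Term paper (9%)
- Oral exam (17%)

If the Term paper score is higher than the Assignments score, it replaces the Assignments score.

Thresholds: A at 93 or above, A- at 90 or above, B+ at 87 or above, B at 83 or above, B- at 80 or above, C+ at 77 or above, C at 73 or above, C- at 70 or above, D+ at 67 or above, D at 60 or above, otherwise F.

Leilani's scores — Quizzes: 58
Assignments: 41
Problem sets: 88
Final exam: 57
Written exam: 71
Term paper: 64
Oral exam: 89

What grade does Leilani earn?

Term paper (64) > Assignments (41), so Assignments counts as 64.
Weighted total:
  Quizzes 58 × 0.08 = 4.64
  Assignments 64 × 0.15 = 9.6
  Problem sets 88 × 0.13 = 11.44
  Final exam 57 × 0.14 = 7.98
  Written exam 71 × 0.24 = 17.04
  Term paper 64 × 0.09 = 5.76
  Oral exam 89 × 0.17 = 15.13
Sum = 71.59
71.59 is ≥ 70 and < 73 → C-

C-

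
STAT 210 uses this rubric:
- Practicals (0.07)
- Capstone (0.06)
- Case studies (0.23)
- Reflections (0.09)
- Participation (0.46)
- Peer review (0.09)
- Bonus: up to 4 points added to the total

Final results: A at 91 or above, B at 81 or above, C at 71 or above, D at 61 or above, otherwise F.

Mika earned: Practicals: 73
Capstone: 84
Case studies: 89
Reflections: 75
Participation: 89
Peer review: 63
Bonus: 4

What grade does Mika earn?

B

Weighted total:
  Practicals 73 × 0.07 = 5.11
  Capstone 84 × 0.06 = 5.04
  Case studies 89 × 0.23 = 20.47
  Reflections 75 × 0.09 = 6.75
  Participation 89 × 0.46 = 40.94
  Peer review 63 × 0.09 = 5.67
Sum = 83.98
Bonus: 83.98 + 4 = 87.98
87.98 is ≥ 81 and < 91 → B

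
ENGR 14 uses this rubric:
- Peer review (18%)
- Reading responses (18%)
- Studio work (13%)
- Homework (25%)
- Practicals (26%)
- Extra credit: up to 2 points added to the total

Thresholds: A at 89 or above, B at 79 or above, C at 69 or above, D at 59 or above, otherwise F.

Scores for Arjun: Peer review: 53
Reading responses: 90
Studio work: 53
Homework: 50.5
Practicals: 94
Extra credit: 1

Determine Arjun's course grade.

Weighted total:
  Peer review 53 × 0.18 = 9.54
  Reading responses 90 × 0.18 = 16.2
  Studio work 53 × 0.13 = 6.89
  Homework 50.5 × 0.25 = 12.625
  Practicals 94 × 0.26 = 24.44
Sum = 69.695
Extra credit: 69.695 + 1 = 70.695
70.695 is ≥ 69 and < 79 → C

C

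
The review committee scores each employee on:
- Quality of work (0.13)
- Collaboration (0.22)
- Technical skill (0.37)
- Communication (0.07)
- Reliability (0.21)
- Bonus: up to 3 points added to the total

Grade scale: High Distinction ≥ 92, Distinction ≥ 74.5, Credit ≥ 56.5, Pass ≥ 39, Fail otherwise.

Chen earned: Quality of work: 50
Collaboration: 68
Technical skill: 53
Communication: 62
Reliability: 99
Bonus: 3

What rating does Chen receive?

Weighted total:
  Quality of work 50 × 0.13 = 6.5
  Collaboration 68 × 0.22 = 14.96
  Technical skill 53 × 0.37 = 19.61
  Communication 62 × 0.07 = 4.34
  Reliability 99 × 0.21 = 20.79
Sum = 66.2
Bonus: 66.2 + 3 = 69.2
69.2 is ≥ 56.5 and < 74.5 → Credit

Credit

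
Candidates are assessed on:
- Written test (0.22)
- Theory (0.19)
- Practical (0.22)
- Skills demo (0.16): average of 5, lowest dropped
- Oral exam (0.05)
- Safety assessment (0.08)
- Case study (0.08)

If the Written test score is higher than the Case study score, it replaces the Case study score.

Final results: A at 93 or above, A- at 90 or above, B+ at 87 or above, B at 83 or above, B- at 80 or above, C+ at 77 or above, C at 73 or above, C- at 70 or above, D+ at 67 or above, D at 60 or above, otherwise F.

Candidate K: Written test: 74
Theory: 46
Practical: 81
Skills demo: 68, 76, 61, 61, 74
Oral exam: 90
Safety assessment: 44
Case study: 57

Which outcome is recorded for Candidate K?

D+

Skills demo: drop 61 → average of remaining 4 = 279/4 = 69.75
Written test (74) > Case study (57), so Case study counts as 74.
Weighted total:
  Written test 74 × 0.22 = 16.28
  Theory 46 × 0.19 = 8.74
  Practical 81 × 0.22 = 17.82
  Skills demo 69.75 × 0.16 = 11.16
  Oral exam 90 × 0.05 = 4.5
  Safety assessment 44 × 0.08 = 3.52
  Case study 74 × 0.08 = 5.92
Sum = 67.94
67.94 is ≥ 67 and < 70 → D+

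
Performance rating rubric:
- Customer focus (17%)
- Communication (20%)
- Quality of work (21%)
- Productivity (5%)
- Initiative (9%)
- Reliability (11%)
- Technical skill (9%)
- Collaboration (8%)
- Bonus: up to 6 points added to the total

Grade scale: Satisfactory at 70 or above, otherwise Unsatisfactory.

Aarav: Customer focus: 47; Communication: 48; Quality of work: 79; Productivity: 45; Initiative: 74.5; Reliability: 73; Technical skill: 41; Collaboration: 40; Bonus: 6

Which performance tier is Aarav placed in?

Weighted total:
  Customer focus 47 × 0.17 = 7.99
  Communication 48 × 0.2 = 9.6
  Quality of work 79 × 0.21 = 16.59
  Productivity 45 × 0.05 = 2.25
  Initiative 74.5 × 0.09 = 6.705
  Reliability 73 × 0.11 = 8.03
  Technical skill 41 × 0.09 = 3.69
  Collaboration 40 × 0.08 = 3.2
Sum = 58.055
Bonus: 58.055 + 6 = 64.055
64.055 < 70 → Unsatisfactory

Unsatisfactory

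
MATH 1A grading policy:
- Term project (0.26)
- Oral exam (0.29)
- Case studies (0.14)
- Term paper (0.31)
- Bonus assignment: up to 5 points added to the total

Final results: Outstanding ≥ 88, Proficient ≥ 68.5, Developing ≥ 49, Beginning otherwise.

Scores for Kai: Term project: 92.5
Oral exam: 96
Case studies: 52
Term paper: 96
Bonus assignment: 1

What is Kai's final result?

Outstanding

Weighted total:
  Term project 92.5 × 0.26 = 24.05
  Oral exam 96 × 0.29 = 27.84
  Case studies 52 × 0.14 = 7.28
  Term paper 96 × 0.31 = 29.76
Sum = 88.93
Bonus assignment: 88.93 + 1 = 89.93
89.93 ≥ 88 → Outstanding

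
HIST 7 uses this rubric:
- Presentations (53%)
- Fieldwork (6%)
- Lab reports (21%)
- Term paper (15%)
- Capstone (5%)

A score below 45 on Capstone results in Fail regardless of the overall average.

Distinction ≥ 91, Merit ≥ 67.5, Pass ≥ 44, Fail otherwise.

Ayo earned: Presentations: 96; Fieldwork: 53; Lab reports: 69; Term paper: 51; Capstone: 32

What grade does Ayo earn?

Fail

Capstone score 32 < 45: minimum not met.
Weighted total:
  Presentations 96 × 0.53 = 50.88
  Fieldwork 53 × 0.06 = 3.18
  Lab reports 69 × 0.21 = 14.49
  Term paper 51 × 0.15 = 7.65
  Capstone 32 × 0.05 = 1.6
Sum = 77.8
Because the Capstone minimum was not met, the result is Fail.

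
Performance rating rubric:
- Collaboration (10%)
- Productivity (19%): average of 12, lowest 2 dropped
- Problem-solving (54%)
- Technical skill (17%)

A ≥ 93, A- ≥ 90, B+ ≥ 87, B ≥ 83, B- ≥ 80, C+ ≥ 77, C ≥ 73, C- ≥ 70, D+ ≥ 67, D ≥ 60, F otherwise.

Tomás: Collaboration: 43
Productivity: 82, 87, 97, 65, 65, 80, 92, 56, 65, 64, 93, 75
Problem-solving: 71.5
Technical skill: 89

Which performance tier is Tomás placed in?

C

Productivity: drop 56, 64 → average of remaining 10 = 801/10 = 80.1
Weighted total:
  Collaboration 43 × 0.1 = 4.3
  Productivity 80.1 × 0.19 = 15.219
  Problem-solving 71.5 × 0.54 = 38.61
  Technical skill 89 × 0.17 = 15.13
Sum = 73.259
73.259 is ≥ 73 and < 77 → C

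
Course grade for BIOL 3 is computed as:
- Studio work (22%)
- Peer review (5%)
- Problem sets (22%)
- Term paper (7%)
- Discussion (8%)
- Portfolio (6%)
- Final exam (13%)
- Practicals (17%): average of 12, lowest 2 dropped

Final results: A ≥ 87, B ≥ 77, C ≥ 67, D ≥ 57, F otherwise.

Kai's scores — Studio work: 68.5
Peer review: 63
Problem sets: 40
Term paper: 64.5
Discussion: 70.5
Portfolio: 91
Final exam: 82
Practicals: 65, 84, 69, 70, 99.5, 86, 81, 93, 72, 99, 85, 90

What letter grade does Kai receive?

Practicals: drop 65, 69 → average of remaining 10 = 859.5/10 = 85.95
Weighted total:
  Studio work 68.5 × 0.22 = 15.07
  Peer review 63 × 0.05 = 3.15
  Problem sets 40 × 0.22 = 8.8
  Term paper 64.5 × 0.07 = 4.515
  Discussion 70.5 × 0.08 = 5.64
  Portfolio 91 × 0.06 = 5.46
  Final exam 82 × 0.13 = 10.66
  Practicals 85.95 × 0.17 = 14.6115
Sum = 67.9065
67.9065 is ≥ 67 and < 77 → C

C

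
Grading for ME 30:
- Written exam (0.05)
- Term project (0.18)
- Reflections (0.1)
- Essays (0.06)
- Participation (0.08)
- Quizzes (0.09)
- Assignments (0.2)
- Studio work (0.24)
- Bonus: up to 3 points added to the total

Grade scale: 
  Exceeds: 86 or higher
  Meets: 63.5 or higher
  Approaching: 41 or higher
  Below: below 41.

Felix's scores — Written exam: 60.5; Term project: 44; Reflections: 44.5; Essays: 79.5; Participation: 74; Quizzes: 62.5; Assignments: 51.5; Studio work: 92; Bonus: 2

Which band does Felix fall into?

Weighted total:
  Written exam 60.5 × 0.05 = 3.025
  Term project 44 × 0.18 = 7.92
  Reflections 44.5 × 0.1 = 4.45
  Essays 79.5 × 0.06 = 4.77
  Participation 74 × 0.08 = 5.92
  Quizzes 62.5 × 0.09 = 5.625
  Assignments 51.5 × 0.2 = 10.3
  Studio work 92 × 0.24 = 22.08
Sum = 64.09
Bonus: 64.09 + 2 = 66.09
66.09 is ≥ 63.5 and < 86 → Meets

Meets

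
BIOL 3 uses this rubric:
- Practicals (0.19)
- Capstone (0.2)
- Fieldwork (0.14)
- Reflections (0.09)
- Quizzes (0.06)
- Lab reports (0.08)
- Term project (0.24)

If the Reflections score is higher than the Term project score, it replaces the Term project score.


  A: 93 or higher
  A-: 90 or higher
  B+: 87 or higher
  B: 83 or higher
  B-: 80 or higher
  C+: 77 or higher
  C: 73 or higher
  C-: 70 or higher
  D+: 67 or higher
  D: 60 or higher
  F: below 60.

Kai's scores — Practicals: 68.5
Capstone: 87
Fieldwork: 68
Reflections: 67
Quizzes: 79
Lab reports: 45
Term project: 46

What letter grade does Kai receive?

C-

Reflections (67) > Term project (46), so Term project counts as 67.
Weighted total:
  Practicals 68.5 × 0.19 = 13.015
  Capstone 87 × 0.2 = 17.4
  Fieldwork 68 × 0.14 = 9.52
  Reflections 67 × 0.09 = 6.03
  Quizzes 79 × 0.06 = 4.74
  Lab reports 45 × 0.08 = 3.6
  Term project 67 × 0.24 = 16.08
Sum = 70.385
70.385 is ≥ 70 and < 73 → C-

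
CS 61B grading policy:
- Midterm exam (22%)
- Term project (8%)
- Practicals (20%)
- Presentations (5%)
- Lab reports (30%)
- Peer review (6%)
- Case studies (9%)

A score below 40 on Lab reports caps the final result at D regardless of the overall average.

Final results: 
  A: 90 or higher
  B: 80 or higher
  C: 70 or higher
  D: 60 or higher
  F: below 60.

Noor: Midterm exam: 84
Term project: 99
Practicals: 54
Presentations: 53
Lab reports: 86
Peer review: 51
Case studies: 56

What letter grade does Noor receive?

Lab reports score 86 ≥ 40: minimum met.
Weighted total:
  Midterm exam 84 × 0.22 = 18.48
  Term project 99 × 0.08 = 7.92
  Practicals 54 × 0.2 = 10.8
  Presentations 53 × 0.05 = 2.65
  Lab reports 86 × 0.3 = 25.8
  Peer review 51 × 0.06 = 3.06
  Case studies 56 × 0.09 = 5.04
Sum = 73.75
73.75 is ≥ 70 and < 80 → C

C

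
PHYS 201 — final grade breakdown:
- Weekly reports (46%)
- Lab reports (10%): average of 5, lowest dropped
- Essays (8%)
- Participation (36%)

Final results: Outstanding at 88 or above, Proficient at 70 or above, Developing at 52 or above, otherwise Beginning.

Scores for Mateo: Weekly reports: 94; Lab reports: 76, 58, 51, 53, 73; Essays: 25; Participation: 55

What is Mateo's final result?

Proficient

Lab reports: drop 51 → average of remaining 4 = 260/4 = 65
Weighted total:
  Weekly reports 94 × 0.46 = 43.24
  Lab reports 65 × 0.1 = 6.5
  Essays 25 × 0.08 = 2
  Participation 55 × 0.36 = 19.8
Sum = 71.54
71.54 is ≥ 70 and < 88 → Proficient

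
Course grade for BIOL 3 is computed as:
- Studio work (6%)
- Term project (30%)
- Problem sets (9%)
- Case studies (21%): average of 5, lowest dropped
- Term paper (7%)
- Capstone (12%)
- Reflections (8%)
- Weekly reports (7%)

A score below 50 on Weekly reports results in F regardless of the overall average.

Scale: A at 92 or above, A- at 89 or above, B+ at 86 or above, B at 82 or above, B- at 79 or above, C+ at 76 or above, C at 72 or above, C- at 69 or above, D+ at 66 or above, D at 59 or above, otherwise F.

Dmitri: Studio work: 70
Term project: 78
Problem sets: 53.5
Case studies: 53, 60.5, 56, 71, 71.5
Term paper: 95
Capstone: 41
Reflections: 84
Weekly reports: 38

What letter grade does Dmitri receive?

Case studies: drop 53 → average of remaining 4 = 259/4 = 64.75
Weekly reports score 38 < 50: minimum not met.
Weighted total:
  Studio work 70 × 0.06 = 4.2
  Term project 78 × 0.3 = 23.4
  Problem sets 53.5 × 0.09 = 4.815
  Case studies 64.75 × 0.21 = 13.5975
  Term paper 95 × 0.07 = 6.65
  Capstone 41 × 0.12 = 4.92
  Reflections 84 × 0.08 = 6.72
  Weekly reports 38 × 0.07 = 2.66
Sum = 66.9625
Because the Weekly reports minimum was not met, the result is F.

F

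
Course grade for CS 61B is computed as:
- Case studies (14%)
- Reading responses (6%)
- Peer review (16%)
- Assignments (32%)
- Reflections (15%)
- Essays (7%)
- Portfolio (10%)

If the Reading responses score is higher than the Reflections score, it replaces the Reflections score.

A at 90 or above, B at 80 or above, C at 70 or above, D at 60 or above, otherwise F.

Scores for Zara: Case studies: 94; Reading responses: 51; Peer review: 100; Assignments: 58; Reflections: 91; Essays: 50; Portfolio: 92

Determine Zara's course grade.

Reading responses (51) ≤ Reflections (91), so Reflections stays at 91.
Weighted total:
  Case studies 94 × 0.14 = 13.16
  Reading responses 51 × 0.06 = 3.06
  Peer review 100 × 0.16 = 16
  Assignments 58 × 0.32 = 18.56
  Reflections 91 × 0.15 = 13.65
  Essays 50 × 0.07 = 3.5
  Portfolio 92 × 0.1 = 9.2
Sum = 77.13
77.13 is ≥ 70 and < 80 → C

C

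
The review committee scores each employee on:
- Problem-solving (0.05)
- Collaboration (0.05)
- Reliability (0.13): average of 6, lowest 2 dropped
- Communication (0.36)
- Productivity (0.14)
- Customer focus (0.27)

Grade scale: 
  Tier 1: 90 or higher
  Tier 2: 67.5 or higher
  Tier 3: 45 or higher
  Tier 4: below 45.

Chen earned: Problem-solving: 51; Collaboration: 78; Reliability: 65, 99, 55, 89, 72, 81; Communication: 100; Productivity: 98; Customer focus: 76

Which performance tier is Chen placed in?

Reliability: drop 55, 65 → average of remaining 4 = 341/4 = 85.25
Weighted total:
  Problem-solving 51 × 0.05 = 2.55
  Collaboration 78 × 0.05 = 3.9
  Reliability 85.25 × 0.13 = 11.0825
  Communication 100 × 0.36 = 36
  Productivity 98 × 0.14 = 13.72
  Customer focus 76 × 0.27 = 20.52
Sum = 87.7725
87.7725 is ≥ 67.5 and < 90 → Tier 2

Tier 2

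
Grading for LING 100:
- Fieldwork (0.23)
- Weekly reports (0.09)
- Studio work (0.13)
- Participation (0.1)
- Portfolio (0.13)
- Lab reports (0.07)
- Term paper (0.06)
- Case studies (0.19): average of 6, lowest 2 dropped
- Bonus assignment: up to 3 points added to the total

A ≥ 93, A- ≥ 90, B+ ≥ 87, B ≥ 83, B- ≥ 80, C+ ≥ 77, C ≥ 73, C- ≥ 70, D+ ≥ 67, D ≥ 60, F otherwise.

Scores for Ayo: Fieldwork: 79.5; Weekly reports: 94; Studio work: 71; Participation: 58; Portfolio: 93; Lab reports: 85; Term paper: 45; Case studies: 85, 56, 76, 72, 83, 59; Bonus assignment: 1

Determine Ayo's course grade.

C+

Case studies: drop 56, 59 → average of remaining 4 = 316/4 = 79
Weighted total:
  Fieldwork 79.5 × 0.23 = 18.285
  Weekly reports 94 × 0.09 = 8.46
  Studio work 71 × 0.13 = 9.23
  Participation 58 × 0.1 = 5.8
  Portfolio 93 × 0.13 = 12.09
  Lab reports 85 × 0.07 = 5.95
  Term paper 45 × 0.06 = 2.7
  Case studies 79 × 0.19 = 15.01
Sum = 77.525
Bonus assignment: 77.525 + 1 = 78.525
78.525 is ≥ 77 and < 80 → C+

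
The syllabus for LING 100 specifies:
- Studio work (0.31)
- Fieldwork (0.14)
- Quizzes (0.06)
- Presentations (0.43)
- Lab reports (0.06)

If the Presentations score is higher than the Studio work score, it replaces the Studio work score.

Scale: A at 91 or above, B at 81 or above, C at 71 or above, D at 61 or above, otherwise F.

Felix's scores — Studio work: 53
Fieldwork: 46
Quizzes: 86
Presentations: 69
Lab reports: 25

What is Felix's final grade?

Presentations (69) > Studio work (53), so Studio work counts as 69.
Weighted total:
  Studio work 69 × 0.31 = 21.39
  Fieldwork 46 × 0.14 = 6.44
  Quizzes 86 × 0.06 = 5.16
  Presentations 69 × 0.43 = 29.67
  Lab reports 25 × 0.06 = 1.5
Sum = 64.16
64.16 is ≥ 61 and < 71 → D

D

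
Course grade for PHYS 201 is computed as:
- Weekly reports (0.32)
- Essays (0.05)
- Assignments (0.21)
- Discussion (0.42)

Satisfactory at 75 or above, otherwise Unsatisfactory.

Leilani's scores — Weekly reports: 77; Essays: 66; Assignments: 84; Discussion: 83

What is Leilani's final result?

Satisfactory

Weighted total:
  Weekly reports 77 × 0.32 = 24.64
  Essays 66 × 0.05 = 3.3
  Assignments 84 × 0.21 = 17.64
  Discussion 83 × 0.42 = 34.86
Sum = 80.44
80.44 ≥ 75 → Satisfactory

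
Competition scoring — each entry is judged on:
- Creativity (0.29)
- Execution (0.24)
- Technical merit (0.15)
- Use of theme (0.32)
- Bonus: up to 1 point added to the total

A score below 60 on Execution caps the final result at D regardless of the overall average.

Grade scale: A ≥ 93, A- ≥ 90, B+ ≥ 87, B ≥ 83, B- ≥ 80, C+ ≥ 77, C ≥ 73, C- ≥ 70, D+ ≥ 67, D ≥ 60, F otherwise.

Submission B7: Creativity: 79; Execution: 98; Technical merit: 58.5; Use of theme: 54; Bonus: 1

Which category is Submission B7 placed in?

C

Execution score 98 ≥ 60: minimum met.
Weighted total:
  Creativity 79 × 0.29 = 22.91
  Execution 98 × 0.24 = 23.52
  Technical merit 58.5 × 0.15 = 8.775
  Use of theme 54 × 0.32 = 17.28
Sum = 72.485
Bonus: 72.485 + 1 = 73.485
73.485 is ≥ 73 and < 77 → C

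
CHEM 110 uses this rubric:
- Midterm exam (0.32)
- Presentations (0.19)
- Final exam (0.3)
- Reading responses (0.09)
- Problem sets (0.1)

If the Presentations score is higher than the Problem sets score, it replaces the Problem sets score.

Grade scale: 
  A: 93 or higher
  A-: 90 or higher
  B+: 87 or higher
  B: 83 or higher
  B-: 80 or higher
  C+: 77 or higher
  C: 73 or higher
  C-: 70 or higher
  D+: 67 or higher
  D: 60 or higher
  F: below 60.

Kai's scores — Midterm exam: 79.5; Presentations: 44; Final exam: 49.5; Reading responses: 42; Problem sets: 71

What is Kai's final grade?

Presentations (44) ≤ Problem sets (71), so Problem sets stays at 71.
Weighted total:
  Midterm exam 79.5 × 0.32 = 25.44
  Presentations 44 × 0.19 = 8.36
  Final exam 49.5 × 0.3 = 14.85
  Reading responses 42 × 0.09 = 3.78
  Problem sets 71 × 0.1 = 7.1
Sum = 59.53
59.53 < 60 → F

F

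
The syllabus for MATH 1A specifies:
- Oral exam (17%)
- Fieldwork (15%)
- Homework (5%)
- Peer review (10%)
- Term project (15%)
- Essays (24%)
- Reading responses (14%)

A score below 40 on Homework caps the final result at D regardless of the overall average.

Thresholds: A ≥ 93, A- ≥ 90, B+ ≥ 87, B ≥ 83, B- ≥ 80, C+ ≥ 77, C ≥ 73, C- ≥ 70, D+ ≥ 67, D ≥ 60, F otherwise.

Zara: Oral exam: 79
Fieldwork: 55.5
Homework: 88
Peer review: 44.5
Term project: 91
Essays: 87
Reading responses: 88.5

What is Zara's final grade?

Homework score 88 ≥ 40: minimum met.
Weighted total:
  Oral exam 79 × 0.17 = 13.43
  Fieldwork 55.5 × 0.15 = 8.325
  Homework 88 × 0.05 = 4.4
  Peer review 44.5 × 0.1 = 4.45
  Term project 91 × 0.15 = 13.65
  Essays 87 × 0.24 = 20.88
  Reading responses 88.5 × 0.14 = 12.39
Sum = 77.525
77.525 is ≥ 77 and < 80 → C+

C+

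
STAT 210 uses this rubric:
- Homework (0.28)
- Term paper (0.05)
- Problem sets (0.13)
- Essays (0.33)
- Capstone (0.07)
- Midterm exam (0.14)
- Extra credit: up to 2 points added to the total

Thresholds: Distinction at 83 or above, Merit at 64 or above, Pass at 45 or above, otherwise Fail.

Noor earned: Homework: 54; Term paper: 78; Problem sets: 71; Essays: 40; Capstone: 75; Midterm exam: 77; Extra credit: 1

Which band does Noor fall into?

Pass

Weighted total:
  Homework 54 × 0.28 = 15.12
  Term paper 78 × 0.05 = 3.9
  Problem sets 71 × 0.13 = 9.23
  Essays 40 × 0.33 = 13.2
  Capstone 75 × 0.07 = 5.25
  Midterm exam 77 × 0.14 = 10.78
Sum = 57.48
Extra credit: 57.48 + 1 = 58.48
58.48 is ≥ 45 and < 64 → Pass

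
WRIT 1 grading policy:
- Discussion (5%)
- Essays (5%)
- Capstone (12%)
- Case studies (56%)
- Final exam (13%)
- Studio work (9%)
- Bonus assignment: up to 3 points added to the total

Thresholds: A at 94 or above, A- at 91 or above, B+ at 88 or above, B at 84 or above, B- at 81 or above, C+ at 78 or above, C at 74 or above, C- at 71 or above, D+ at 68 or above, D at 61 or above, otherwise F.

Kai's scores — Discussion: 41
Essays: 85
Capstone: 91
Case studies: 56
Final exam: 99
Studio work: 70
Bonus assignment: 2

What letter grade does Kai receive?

D+

Weighted total:
  Discussion 41 × 0.05 = 2.05
  Essays 85 × 0.05 = 4.25
  Capstone 91 × 0.12 = 10.92
  Case studies 56 × 0.56 = 31.36
  Final exam 99 × 0.13 = 12.87
  Studio work 70 × 0.09 = 6.3
Sum = 67.75
Bonus assignment: 67.75 + 2 = 69.75
69.75 is ≥ 68 and < 71 → D+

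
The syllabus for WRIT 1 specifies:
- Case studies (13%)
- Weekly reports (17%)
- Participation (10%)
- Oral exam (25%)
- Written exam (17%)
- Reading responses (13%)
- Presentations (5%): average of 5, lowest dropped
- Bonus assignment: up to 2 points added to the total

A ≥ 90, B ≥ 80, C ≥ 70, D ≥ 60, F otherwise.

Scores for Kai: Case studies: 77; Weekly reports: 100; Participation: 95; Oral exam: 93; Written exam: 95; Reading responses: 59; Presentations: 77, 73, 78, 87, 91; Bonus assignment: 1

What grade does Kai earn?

Presentations: drop 73 → average of remaining 4 = 333/4 = 83.25
Weighted total:
  Case studies 77 × 0.13 = 10.01
  Weekly reports 100 × 0.17 = 17
  Participation 95 × 0.1 = 9.5
  Oral exam 93 × 0.25 = 23.25
  Written exam 95 × 0.17 = 16.15
  Reading responses 59 × 0.13 = 7.67
  Presentations 83.25 × 0.05 = 4.1625
Sum = 87.7425
Bonus assignment: 87.7425 + 1 = 88.7425
88.7425 is ≥ 80 and < 90 → B

B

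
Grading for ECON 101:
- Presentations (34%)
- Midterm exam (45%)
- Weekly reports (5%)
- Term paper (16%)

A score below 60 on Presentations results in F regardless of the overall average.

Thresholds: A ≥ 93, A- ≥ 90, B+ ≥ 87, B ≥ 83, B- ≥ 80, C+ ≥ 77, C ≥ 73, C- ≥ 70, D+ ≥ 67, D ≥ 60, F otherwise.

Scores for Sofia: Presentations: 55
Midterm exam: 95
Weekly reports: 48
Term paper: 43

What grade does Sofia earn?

Presentations score 55 < 60: minimum not met.
Weighted total:
  Presentations 55 × 0.34 = 18.7
  Midterm exam 95 × 0.45 = 42.75
  Weekly reports 48 × 0.05 = 2.4
  Term paper 43 × 0.16 = 6.88
Sum = 70.73
Because the Presentations minimum was not met, the result is F.

F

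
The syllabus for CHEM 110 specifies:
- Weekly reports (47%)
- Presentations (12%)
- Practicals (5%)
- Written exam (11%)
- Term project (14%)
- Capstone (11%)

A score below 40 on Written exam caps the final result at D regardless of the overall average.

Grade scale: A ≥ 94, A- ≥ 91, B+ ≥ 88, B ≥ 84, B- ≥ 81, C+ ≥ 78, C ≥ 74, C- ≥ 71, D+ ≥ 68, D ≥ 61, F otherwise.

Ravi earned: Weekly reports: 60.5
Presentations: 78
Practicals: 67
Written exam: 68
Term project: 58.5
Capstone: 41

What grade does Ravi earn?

Written exam score 68 ≥ 40: minimum met.
Weighted total:
  Weekly reports 60.5 × 0.47 = 28.435
  Presentations 78 × 0.12 = 9.36
  Practicals 67 × 0.05 = 3.35
  Written exam 68 × 0.11 = 7.48
  Term project 58.5 × 0.14 = 8.19
  Capstone 41 × 0.11 = 4.51
Sum = 61.325
61.325 is ≥ 61 and < 68 → D

D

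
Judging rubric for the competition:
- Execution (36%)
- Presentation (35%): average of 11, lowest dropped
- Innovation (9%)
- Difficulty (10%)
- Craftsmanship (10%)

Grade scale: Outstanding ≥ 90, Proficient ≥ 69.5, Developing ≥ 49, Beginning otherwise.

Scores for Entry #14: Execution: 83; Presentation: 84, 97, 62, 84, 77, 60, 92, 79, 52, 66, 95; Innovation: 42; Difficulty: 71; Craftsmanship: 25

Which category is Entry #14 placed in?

Presentation: drop 52 → average of remaining 10 = 796/10 = 79.6
Weighted total:
  Execution 83 × 0.36 = 29.88
  Presentation 79.6 × 0.35 = 27.86
  Innovation 42 × 0.09 = 3.78
  Difficulty 71 × 0.1 = 7.1
  Craftsmanship 25 × 0.1 = 2.5
Sum = 71.12
71.12 is ≥ 69.5 and < 90 → Proficient

Proficient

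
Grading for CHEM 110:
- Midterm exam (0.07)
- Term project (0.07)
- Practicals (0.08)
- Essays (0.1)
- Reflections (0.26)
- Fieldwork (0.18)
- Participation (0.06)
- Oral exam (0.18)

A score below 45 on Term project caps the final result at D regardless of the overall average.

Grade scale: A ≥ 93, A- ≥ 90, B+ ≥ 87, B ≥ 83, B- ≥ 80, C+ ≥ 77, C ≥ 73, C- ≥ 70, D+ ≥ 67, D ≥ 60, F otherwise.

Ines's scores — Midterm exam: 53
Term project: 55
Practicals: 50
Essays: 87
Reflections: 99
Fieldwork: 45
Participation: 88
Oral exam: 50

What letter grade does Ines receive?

Term project score 55 ≥ 45: minimum met.
Weighted total:
  Midterm exam 53 × 0.07 = 3.71
  Term project 55 × 0.07 = 3.85
  Practicals 50 × 0.08 = 4
  Essays 87 × 0.1 = 8.7
  Reflections 99 × 0.26 = 25.74
  Fieldwork 45 × 0.18 = 8.1
  Participation 88 × 0.06 = 5.28
  Oral exam 50 × 0.18 = 9
Sum = 68.38
68.38 is ≥ 67 and < 70 → D+

D+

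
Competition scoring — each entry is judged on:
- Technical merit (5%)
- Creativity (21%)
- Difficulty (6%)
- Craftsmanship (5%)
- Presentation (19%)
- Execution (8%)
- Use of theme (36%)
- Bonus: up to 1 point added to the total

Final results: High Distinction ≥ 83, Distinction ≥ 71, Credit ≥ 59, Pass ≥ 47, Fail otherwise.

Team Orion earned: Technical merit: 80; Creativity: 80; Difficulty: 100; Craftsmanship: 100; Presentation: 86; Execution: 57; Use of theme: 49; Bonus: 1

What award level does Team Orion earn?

Weighted total:
  Technical merit 80 × 0.05 = 4
  Creativity 80 × 0.21 = 16.8
  Difficulty 100 × 0.06 = 6
  Craftsmanship 100 × 0.05 = 5
  Presentation 86 × 0.19 = 16.34
  Execution 57 × 0.08 = 4.56
  Use of theme 49 × 0.36 = 17.64
Sum = 70.34
Bonus: 70.34 + 1 = 71.34
71.34 is ≥ 71 and < 83 → Distinction

Distinction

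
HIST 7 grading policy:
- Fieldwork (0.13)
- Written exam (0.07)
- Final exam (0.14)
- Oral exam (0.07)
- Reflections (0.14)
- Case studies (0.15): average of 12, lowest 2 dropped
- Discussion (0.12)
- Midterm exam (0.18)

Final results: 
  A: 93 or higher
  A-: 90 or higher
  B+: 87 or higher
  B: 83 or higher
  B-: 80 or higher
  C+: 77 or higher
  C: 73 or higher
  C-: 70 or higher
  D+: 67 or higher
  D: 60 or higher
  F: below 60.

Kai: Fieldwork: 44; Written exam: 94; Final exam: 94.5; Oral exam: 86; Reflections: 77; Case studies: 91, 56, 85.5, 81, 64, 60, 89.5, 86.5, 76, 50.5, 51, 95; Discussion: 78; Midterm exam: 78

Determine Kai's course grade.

C+

Case studies: drop 50.5, 51 → average of remaining 10 = 784.5/10 = 78.45
Weighted total:
  Fieldwork 44 × 0.13 = 5.72
  Written exam 94 × 0.07 = 6.58
  Final exam 94.5 × 0.14 = 13.23
  Oral exam 86 × 0.07 = 6.02
  Reflections 77 × 0.14 = 10.78
  Case studies 78.45 × 0.15 = 11.7675
  Discussion 78 × 0.12 = 9.36
  Midterm exam 78 × 0.18 = 14.04
Sum = 77.4975
77.4975 is ≥ 77 and < 80 → C+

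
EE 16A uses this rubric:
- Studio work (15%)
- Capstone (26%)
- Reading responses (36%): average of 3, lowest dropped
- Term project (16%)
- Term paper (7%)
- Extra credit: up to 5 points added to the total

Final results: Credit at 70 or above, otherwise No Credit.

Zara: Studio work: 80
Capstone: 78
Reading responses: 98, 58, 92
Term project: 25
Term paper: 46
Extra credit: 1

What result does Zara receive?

Reading responses: drop 58 → average of remaining 2 = 190/2 = 95
Weighted total:
  Studio work 80 × 0.15 = 12
  Capstone 78 × 0.26 = 20.28
  Reading responses 95 × 0.36 = 34.2
  Term project 25 × 0.16 = 4
  Term paper 46 × 0.07 = 3.22
Sum = 73.7
Extra credit: 73.7 + 1 = 74.7
74.7 ≥ 70 → Credit

Credit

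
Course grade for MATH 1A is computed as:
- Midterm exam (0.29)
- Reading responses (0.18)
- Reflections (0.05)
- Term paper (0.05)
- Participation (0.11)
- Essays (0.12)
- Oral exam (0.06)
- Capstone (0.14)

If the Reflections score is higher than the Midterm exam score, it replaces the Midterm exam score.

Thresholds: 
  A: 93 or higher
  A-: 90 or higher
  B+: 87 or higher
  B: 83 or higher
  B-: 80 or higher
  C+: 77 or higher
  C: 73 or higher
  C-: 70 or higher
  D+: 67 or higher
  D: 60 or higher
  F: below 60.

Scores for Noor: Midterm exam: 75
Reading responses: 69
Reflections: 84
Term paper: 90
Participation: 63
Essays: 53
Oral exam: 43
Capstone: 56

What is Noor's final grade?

D+

Reflections (84) > Midterm exam (75), so Midterm exam counts as 84.
Weighted total:
  Midterm exam 84 × 0.29 = 24.36
  Reading responses 69 × 0.18 = 12.42
  Reflections 84 × 0.05 = 4.2
  Term paper 90 × 0.05 = 4.5
  Participation 63 × 0.11 = 6.93
  Essays 53 × 0.12 = 6.36
  Oral exam 43 × 0.06 = 2.58
  Capstone 56 × 0.14 = 7.84
Sum = 69.19
69.19 is ≥ 67 and < 70 → D+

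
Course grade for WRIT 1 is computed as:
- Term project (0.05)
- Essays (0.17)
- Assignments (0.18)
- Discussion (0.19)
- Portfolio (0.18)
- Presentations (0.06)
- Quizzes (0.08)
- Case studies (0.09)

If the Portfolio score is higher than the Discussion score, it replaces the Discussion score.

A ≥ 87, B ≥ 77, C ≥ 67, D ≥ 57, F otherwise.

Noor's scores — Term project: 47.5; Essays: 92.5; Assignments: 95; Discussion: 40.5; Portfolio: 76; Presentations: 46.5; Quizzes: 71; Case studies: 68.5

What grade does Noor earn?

Portfolio (76) > Discussion (40.5), so Discussion counts as 76.
Weighted total:
  Term project 47.5 × 0.05 = 2.375
  Essays 92.5 × 0.17 = 15.725
  Assignments 95 × 0.18 = 17.1
  Discussion 76 × 0.19 = 14.44
  Portfolio 76 × 0.18 = 13.68
  Presentations 46.5 × 0.06 = 2.79
  Quizzes 71 × 0.08 = 5.68
  Case studies 68.5 × 0.09 = 6.165
Sum = 77.955
77.955 is ≥ 77 and < 87 → B

B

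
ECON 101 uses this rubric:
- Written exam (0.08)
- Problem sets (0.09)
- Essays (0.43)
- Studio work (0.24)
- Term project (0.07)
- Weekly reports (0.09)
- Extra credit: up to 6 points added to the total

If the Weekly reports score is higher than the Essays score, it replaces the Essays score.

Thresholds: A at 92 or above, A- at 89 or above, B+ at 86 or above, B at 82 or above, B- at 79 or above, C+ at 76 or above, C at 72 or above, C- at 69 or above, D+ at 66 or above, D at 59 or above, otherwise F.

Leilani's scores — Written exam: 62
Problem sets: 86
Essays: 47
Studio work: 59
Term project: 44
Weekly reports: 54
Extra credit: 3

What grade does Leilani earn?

D

Weekly reports (54) > Essays (47), so Essays counts as 54.
Weighted total:
  Written exam 62 × 0.08 = 4.96
  Problem sets 86 × 0.09 = 7.74
  Essays 54 × 0.43 = 23.22
  Studio work 59 × 0.24 = 14.16
  Term project 44 × 0.07 = 3.08
  Weekly reports 54 × 0.09 = 4.86
Sum = 58.02
Extra credit: 58.02 + 3 = 61.02
61.02 is ≥ 59 and < 66 → D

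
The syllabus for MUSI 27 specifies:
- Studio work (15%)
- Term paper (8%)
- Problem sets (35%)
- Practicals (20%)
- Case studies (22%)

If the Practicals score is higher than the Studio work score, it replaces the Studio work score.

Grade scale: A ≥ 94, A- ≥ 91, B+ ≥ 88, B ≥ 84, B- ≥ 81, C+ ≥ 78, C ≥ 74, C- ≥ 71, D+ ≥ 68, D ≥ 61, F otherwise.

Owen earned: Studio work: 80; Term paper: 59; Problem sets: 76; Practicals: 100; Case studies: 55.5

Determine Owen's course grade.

C+

Practicals (100) > Studio work (80), so Studio work counts as 100.
Weighted total:
  Studio work 100 × 0.15 = 15
  Term paper 59 × 0.08 = 4.72
  Problem sets 76 × 0.35 = 26.6
  Practicals 100 × 0.2 = 20
  Case studies 55.5 × 0.22 = 12.21
Sum = 78.53
78.53 is ≥ 78 and < 81 → C+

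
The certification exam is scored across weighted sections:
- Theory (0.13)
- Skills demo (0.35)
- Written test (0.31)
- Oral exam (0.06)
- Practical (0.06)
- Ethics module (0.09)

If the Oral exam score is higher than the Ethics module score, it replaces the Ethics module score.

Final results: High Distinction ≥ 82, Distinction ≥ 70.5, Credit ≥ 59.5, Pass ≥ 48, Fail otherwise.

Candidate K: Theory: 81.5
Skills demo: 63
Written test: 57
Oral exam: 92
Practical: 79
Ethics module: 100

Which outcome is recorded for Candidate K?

Credit

Oral exam (92) ≤ Ethics module (100), so Ethics module stays at 100.
Weighted total:
  Theory 81.5 × 0.13 = 10.595
  Skills demo 63 × 0.35 = 22.05
  Written test 57 × 0.31 = 17.67
  Oral exam 92 × 0.06 = 5.52
  Practical 79 × 0.06 = 4.74
  Ethics module 100 × 0.09 = 9
Sum = 69.575
69.575 is ≥ 59.5 and < 70.5 → Credit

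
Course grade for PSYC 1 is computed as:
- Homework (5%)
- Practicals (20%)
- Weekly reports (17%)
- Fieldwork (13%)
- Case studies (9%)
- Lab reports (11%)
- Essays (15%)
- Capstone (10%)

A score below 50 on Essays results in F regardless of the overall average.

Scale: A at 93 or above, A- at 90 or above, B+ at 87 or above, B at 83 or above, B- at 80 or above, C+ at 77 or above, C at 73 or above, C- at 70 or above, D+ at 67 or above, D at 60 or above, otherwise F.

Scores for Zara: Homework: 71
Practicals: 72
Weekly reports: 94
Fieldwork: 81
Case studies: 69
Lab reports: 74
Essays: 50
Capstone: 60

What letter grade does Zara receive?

C-

Essays score 50 ≥ 50: minimum met.
Weighted total:
  Homework 71 × 0.05 = 3.55
  Practicals 72 × 0.2 = 14.4
  Weekly reports 94 × 0.17 = 15.98
  Fieldwork 81 × 0.13 = 10.53
  Case studies 69 × 0.09 = 6.21
  Lab reports 74 × 0.11 = 8.14
  Essays 50 × 0.15 = 7.5
  Capstone 60 × 0.1 = 6
Sum = 72.31
72.31 is ≥ 70 and < 73 → C-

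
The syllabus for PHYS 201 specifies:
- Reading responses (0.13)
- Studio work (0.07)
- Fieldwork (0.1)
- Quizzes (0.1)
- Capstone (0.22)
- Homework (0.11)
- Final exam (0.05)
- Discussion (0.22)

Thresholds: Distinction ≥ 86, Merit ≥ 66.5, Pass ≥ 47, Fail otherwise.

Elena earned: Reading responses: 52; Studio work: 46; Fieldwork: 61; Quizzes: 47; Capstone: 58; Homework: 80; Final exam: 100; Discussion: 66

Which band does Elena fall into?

Pass

Weighted total:
  Reading responses 52 × 0.13 = 6.76
  Studio work 46 × 0.07 = 3.22
  Fieldwork 61 × 0.1 = 6.1
  Quizzes 47 × 0.1 = 4.7
  Capstone 58 × 0.22 = 12.76
  Homework 80 × 0.11 = 8.8
  Final exam 100 × 0.05 = 5
  Discussion 66 × 0.22 = 14.52
Sum = 61.86
61.86 is ≥ 47 and < 66.5 → Pass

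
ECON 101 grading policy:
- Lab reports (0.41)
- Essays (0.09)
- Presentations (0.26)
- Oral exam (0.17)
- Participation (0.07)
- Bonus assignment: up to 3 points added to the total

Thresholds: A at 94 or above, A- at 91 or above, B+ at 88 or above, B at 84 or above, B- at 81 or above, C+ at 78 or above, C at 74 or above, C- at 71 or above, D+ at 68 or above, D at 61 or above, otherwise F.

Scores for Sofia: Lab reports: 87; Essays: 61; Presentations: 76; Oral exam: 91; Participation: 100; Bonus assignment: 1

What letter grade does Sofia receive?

B

Weighted total:
  Lab reports 87 × 0.41 = 35.67
  Essays 61 × 0.09 = 5.49
  Presentations 76 × 0.26 = 19.76
  Oral exam 91 × 0.17 = 15.47
  Participation 100 × 0.07 = 7
Sum = 83.39
Bonus assignment: 83.39 + 1 = 84.39
84.39 is ≥ 84 and < 88 → B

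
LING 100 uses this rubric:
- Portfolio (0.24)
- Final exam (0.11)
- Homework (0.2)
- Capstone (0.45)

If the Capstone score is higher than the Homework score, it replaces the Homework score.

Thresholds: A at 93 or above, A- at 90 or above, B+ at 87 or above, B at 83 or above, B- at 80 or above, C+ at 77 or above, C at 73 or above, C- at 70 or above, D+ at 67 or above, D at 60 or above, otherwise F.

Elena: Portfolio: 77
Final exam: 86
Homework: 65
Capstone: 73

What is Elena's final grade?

Capstone (73) > Homework (65), so Homework counts as 73.
Weighted total:
  Portfolio 77 × 0.24 = 18.48
  Final exam 86 × 0.11 = 9.46
  Homework 73 × 0.2 = 14.6
  Capstone 73 × 0.45 = 32.85
Sum = 75.39
75.39 is ≥ 73 and < 77 → C

C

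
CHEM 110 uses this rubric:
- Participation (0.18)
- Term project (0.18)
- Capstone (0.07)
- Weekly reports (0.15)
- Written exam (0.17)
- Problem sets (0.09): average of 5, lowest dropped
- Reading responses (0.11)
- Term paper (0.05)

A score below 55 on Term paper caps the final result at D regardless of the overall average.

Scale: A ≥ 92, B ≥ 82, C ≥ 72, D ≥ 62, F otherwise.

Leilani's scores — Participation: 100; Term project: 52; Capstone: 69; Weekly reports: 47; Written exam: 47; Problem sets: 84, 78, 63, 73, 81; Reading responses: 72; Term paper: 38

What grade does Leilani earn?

Problem sets: drop 63 → average of remaining 4 = 316/4 = 79
Term paper score 38 < 55: minimum not met.
Weighted total:
  Participation 100 × 0.18 = 18
  Term project 52 × 0.18 = 9.36
  Capstone 69 × 0.07 = 4.83
  Weekly reports 47 × 0.15 = 7.05
  Written exam 47 × 0.17 = 7.99
  Problem sets 79 × 0.09 = 7.11
  Reading responses 72 × 0.11 = 7.92
  Term paper 38 × 0.05 = 1.9
Sum = 64.16
64.16 would be D; cap at D applies → D.

D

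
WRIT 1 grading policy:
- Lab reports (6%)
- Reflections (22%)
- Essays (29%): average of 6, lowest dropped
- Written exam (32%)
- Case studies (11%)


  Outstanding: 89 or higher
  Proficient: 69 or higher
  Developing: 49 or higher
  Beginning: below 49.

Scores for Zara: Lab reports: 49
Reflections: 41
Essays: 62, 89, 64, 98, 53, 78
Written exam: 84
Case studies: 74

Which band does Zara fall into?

Essays: drop 53 → average of remaining 5 = 391/5 = 78.2
Weighted total:
  Lab reports 49 × 0.06 = 2.94
  Reflections 41 × 0.22 = 9.02
  Essays 78.2 × 0.29 = 22.678
  Written exam 84 × 0.32 = 26.88
  Case studies 74 × 0.11 = 8.14
Sum = 69.658
69.658 is ≥ 69 and < 89 → Proficient

Proficient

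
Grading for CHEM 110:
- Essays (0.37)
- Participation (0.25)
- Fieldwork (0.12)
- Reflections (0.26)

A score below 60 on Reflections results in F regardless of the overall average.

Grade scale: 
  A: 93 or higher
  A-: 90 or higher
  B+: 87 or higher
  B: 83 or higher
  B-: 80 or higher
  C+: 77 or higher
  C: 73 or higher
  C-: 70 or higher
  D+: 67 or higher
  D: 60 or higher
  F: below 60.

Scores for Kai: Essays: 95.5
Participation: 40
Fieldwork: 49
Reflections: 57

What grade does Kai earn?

Reflections score 57 < 60: minimum not met.
Weighted total:
  Essays 95.5 × 0.37 = 35.335
  Participation 40 × 0.25 = 10
  Fieldwork 49 × 0.12 = 5.88
  Reflections 57 × 0.26 = 14.82
Sum = 66.035
Because the Reflections minimum was not met, the result is F.

F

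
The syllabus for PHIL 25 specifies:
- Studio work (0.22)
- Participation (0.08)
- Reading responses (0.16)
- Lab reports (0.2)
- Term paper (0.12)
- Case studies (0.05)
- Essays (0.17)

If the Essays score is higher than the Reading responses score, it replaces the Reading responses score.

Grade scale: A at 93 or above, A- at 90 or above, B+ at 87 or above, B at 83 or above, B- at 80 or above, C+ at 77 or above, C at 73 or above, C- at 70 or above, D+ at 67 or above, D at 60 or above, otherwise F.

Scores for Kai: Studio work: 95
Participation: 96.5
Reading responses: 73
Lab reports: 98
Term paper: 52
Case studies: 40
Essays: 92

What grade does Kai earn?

B

Essays (92) > Reading responses (73), so Reading responses counts as 92.
Weighted total:
  Studio work 95 × 0.22 = 20.9
  Participation 96.5 × 0.08 = 7.72
  Reading responses 92 × 0.16 = 14.72
  Lab reports 98 × 0.2 = 19.6
  Term paper 52 × 0.12 = 6.24
  Case studies 40 × 0.05 = 2
  Essays 92 × 0.17 = 15.64
Sum = 86.82
86.82 is ≥ 83 and < 87 → B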